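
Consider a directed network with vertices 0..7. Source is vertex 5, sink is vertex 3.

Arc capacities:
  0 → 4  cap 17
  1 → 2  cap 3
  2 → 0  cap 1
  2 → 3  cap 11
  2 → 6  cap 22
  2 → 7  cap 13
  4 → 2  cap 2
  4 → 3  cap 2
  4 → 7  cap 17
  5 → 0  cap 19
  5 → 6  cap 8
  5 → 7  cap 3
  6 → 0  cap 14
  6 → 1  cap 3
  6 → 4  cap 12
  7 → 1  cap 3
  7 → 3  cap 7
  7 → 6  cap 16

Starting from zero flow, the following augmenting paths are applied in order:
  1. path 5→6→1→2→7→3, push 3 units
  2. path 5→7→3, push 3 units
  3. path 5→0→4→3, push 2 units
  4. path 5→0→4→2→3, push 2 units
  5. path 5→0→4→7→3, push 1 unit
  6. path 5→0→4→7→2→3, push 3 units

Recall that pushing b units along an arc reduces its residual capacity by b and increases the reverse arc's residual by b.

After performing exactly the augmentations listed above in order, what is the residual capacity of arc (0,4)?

after path 1 (5→6→1→2→7→3, push 3): res(0,4)=17
after path 2 (5→7→3, push 3): res(0,4)=17
after path 3 (5→0→4→3, push 2): res(0,4)=15
after path 4 (5→0→4→2→3, push 2): res(0,4)=13
after path 5 (5→0→4→7→3, push 1): res(0,4)=12
after path 6 (5→0→4→7→2→3, push 3): res(0,4)=9

Residual capacity of (0,4): 9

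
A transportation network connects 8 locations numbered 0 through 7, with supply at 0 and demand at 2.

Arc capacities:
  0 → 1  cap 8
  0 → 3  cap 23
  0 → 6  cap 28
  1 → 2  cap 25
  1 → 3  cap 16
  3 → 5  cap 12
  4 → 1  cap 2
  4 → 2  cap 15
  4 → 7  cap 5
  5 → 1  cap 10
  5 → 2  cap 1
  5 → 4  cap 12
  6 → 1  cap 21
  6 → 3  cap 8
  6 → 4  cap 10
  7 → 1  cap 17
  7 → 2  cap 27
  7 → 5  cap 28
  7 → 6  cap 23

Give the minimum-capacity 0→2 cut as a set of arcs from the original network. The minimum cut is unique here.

augment #1: 0→1→2 push 8
augment #2: 0→3→5→2 push 1
augment #3: 0→6→1→2 push 17
augment #4: 0→6→4→2 push 10
augment #5: 0→3→5→4→2 push 5
augment #6: 0→3→5→4→7→2 push 5
max flow = 46; residual-reachable set from 0 gives S-side
cut edges (S→T): {(1,2), (4,2), (4,7), (5,2)} total cap 46

Min-cut arcs: {(1,2), (4,2), (4,7), (5,2)} (total capacity 46)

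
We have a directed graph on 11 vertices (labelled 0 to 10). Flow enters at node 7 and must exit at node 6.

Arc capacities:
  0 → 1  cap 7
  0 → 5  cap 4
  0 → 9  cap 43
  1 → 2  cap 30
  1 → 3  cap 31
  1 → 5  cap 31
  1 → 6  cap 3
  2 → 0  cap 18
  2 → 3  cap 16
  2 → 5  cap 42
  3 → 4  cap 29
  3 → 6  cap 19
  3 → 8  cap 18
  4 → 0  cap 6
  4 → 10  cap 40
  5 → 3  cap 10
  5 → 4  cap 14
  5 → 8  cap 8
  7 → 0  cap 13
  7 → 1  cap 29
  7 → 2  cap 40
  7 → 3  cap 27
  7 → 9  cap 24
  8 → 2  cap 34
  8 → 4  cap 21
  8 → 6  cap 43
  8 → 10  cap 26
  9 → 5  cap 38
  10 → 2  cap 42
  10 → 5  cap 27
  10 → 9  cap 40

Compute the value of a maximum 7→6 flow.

Maximum flow value: 48

augment #1: 7→1→6 bottleneck 3, total now 3
augment #2: 7→3→6 bottleneck 19, total now 22
augment #3: 7→3→8→6 bottleneck 8, total now 30
augment #4: 7→0→5→8→6 bottleneck 4, total now 34
augment #5: 7→1→3→8→6 bottleneck 10, total now 44
augment #6: 7→1→5→8→6 bottleneck 4, total now 48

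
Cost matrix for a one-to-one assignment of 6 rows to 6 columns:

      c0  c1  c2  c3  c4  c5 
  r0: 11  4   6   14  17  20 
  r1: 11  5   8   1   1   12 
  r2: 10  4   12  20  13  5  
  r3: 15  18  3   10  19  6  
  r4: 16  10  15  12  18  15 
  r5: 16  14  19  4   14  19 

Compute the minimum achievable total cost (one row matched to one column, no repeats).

Minimum assignment cost: 33

optimal assignment: row0→col1 (cost 4), row1→col4 (cost 1), row2→col5 (cost 5), row3→col2 (cost 3), row4→col0 (cost 16), row5→col3 (cost 4)
total = 4 + 1 + 5 + 3 + 16 + 4 = 33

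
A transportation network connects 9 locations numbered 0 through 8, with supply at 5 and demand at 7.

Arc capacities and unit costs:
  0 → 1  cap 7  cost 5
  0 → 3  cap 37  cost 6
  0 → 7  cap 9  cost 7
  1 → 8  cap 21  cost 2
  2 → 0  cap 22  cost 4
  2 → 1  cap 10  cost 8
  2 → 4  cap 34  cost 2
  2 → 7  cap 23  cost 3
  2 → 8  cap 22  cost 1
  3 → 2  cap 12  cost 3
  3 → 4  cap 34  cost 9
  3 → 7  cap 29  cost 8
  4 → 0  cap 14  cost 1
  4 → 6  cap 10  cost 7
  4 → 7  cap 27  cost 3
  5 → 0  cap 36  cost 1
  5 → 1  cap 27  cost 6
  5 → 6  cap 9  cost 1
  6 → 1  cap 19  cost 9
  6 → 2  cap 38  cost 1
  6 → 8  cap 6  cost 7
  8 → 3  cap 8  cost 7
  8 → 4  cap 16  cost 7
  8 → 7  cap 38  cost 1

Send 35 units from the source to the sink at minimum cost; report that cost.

shortest-cost path #1: 5→6→2→8→7 push 9 @ unit cost 4 (adds 36)
shortest-cost path #2: 5→0→7 push 9 @ unit cost 8 (adds 72)
shortest-cost path #3: 5→1→8→7 push 17 @ unit cost 9 (adds 153)
total cost = 261

Minimum cost for 35 units: 261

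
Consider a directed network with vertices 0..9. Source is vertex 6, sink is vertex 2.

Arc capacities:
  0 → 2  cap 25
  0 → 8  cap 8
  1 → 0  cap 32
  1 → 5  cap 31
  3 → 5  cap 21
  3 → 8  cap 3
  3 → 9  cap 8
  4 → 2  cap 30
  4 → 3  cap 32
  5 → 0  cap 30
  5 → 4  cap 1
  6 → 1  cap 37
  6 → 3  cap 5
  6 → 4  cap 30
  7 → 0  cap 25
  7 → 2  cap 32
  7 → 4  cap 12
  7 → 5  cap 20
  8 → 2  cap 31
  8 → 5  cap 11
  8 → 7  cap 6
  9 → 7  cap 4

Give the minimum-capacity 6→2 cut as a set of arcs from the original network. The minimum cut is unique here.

Min-cut arcs: {(0,2), (0,8), (5,4), (6,3), (6,4)} (total capacity 69)

augment #1: 6→4→2 push 30
augment #2: 6→1→0→2 push 25
augment #3: 6→3→8→2 push 3
augment #4: 6→1→0→8→2 push 7
augment #5: 6→3→9→7→2 push 2
augment #6: 6→1→5→0→8→2 push 1
augment #7: 6→1→5→4→3→9→7→2 push 1
max flow = 69; residual-reachable set from 6 gives S-side
cut edges (S→T): {(0,2), (0,8), (5,4), (6,3), (6,4)} total cap 69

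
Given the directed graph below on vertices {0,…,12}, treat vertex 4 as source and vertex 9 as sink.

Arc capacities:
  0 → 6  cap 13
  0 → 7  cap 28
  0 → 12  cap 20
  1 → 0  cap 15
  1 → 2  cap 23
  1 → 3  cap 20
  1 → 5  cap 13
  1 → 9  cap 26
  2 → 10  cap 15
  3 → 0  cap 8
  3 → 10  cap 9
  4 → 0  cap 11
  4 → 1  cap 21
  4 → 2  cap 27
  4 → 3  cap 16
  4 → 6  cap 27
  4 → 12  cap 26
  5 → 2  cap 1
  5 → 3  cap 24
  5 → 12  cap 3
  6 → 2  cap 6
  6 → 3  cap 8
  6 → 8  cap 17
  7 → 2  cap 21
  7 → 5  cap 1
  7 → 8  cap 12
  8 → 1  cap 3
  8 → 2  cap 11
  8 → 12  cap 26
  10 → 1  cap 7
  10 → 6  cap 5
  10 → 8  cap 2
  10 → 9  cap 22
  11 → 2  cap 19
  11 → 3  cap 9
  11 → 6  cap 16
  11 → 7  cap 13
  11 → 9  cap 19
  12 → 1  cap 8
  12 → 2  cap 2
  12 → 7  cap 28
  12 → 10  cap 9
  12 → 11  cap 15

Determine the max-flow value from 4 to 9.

augment #1: 4→1→9 bottleneck 21, total now 21
augment #2: 4→2→10→9 bottleneck 15, total now 36
augment #3: 4→3→10→9 bottleneck 7, total now 43
augment #4: 4→12→1→9 bottleneck 5, total now 48
augment #5: 4→12→11→9 bottleneck 15, total now 63

Maximum flow value: 63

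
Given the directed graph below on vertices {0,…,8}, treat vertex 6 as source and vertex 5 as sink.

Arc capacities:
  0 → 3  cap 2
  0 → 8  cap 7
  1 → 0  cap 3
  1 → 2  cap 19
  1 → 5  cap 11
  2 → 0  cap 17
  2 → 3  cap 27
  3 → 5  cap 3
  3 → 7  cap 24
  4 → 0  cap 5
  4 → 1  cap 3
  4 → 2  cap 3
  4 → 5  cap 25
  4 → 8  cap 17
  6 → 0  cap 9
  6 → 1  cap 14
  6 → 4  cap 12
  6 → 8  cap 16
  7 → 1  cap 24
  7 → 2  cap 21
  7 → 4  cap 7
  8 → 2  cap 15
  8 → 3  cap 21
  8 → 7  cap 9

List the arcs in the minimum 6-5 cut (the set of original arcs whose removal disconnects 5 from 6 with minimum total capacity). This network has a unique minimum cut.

augment #1: 6→1→5 push 11
augment #2: 6→4→5 push 12
augment #3: 6→0→3→5 push 2
augment #4: 6→8→3→5 push 1
augment #5: 6→8→7→4→5 push 7
max flow = 33; residual-reachable set from 6 gives S-side
cut edges (S→T): {(1,5), (3,5), (6,4), (7,4)} total cap 33

Min-cut arcs: {(1,5), (3,5), (6,4), (7,4)} (total capacity 33)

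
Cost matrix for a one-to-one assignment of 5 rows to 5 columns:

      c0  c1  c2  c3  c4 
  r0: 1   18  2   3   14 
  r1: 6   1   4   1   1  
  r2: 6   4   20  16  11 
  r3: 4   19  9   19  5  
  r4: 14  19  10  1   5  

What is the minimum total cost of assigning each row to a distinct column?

Minimum assignment cost: 12

optimal assignment: row0→col2 (cost 2), row1→col4 (cost 1), row2→col1 (cost 4), row3→col0 (cost 4), row4→col3 (cost 1)
total = 2 + 1 + 4 + 4 + 1 = 12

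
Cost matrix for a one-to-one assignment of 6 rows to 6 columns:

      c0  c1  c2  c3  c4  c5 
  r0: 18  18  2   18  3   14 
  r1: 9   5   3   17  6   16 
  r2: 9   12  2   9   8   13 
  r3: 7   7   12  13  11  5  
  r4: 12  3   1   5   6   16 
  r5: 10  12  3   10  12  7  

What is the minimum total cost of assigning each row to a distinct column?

optimal assignment: row0→col4 (cost 3), row1→col1 (cost 5), row2→col2 (cost 2), row3→col0 (cost 7), row4→col3 (cost 5), row5→col5 (cost 7)
total = 3 + 5 + 2 + 7 + 5 + 7 = 29

Minimum assignment cost: 29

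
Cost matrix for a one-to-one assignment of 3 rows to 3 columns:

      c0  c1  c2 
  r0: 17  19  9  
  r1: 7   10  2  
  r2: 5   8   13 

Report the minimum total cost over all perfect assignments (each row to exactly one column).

Minimum assignment cost: 24

one of 2 optimal assignments: row0→col2 (cost 9), row1→col0 (cost 7), row2→col1 (cost 8)
total = 9 + 7 + 8 = 24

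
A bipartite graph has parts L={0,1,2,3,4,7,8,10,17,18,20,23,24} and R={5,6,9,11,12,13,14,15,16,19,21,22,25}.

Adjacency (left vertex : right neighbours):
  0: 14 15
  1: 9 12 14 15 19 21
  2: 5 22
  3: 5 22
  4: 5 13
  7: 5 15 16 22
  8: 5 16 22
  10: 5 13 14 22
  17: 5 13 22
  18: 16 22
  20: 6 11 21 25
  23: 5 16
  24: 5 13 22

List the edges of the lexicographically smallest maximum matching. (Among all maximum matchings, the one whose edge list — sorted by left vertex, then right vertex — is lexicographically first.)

|M| = 8 (so the lex-smallest maximum matching has 8 edges)
process left vertices in ascending order; for each, take the smallest-labelled available neighbour that still permits 8 edges overall, or leave it unmatched if none does
lex-smallest matching: {0-14, 1-9, 2-5, 3-22, 4-13, 7-15, 8-16, 20-6}

Lex-smallest maximum matching: {(0,14), (1,9), (2,5), (3,22), (4,13), (7,15), (8,16), (20,6)}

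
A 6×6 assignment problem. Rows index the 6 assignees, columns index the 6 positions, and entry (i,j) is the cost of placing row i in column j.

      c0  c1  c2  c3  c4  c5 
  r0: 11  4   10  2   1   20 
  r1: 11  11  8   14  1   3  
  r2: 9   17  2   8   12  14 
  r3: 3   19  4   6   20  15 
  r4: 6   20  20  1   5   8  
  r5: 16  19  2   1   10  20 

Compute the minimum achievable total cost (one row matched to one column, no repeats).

Minimum assignment cost: 18

optimal assignment: row0→col1 (cost 4), row1→col5 (cost 3), row2→col2 (cost 2), row3→col0 (cost 3), row4→col4 (cost 5), row5→col3 (cost 1)
total = 4 + 3 + 2 + 3 + 5 + 1 = 18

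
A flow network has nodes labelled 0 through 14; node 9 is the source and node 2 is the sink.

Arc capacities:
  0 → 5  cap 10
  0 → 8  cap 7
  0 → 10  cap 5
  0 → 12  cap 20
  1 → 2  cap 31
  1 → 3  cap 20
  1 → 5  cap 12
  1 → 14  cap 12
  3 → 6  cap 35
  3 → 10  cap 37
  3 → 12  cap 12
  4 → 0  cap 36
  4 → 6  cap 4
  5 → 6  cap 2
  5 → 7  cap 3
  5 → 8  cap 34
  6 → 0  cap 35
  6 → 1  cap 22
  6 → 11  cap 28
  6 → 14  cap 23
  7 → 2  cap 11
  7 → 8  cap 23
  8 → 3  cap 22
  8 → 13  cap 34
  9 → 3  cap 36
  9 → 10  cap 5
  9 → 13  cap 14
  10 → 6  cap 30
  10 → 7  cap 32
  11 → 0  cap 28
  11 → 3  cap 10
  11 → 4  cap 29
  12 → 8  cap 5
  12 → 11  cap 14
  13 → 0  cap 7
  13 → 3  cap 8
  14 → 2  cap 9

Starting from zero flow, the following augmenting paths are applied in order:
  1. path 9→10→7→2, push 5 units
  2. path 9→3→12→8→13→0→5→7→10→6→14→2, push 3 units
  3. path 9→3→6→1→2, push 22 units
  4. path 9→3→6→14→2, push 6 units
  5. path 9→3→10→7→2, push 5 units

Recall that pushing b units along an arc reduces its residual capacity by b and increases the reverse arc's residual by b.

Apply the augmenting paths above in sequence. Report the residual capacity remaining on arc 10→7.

after path 1 (9→10→7→2, push 5): res(10,7)=27
after path 2 (9→3→12→8→13→0→5→7→10→6→14→2, push 3): res(10,7)=30
after path 3 (9→3→6→1→2, push 22): res(10,7)=30
after path 4 (9→3→6→14→2, push 6): res(10,7)=30
after path 5 (9→3→10→7→2, push 5): res(10,7)=25

Residual capacity of (10,7): 25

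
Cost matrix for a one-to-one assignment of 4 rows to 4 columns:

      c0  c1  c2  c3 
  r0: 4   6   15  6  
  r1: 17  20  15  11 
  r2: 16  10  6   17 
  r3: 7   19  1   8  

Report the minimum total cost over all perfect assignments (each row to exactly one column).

optimal assignment: row0→col0 (cost 4), row1→col3 (cost 11), row2→col1 (cost 10), row3→col2 (cost 1)
total = 4 + 11 + 10 + 1 = 26

Minimum assignment cost: 26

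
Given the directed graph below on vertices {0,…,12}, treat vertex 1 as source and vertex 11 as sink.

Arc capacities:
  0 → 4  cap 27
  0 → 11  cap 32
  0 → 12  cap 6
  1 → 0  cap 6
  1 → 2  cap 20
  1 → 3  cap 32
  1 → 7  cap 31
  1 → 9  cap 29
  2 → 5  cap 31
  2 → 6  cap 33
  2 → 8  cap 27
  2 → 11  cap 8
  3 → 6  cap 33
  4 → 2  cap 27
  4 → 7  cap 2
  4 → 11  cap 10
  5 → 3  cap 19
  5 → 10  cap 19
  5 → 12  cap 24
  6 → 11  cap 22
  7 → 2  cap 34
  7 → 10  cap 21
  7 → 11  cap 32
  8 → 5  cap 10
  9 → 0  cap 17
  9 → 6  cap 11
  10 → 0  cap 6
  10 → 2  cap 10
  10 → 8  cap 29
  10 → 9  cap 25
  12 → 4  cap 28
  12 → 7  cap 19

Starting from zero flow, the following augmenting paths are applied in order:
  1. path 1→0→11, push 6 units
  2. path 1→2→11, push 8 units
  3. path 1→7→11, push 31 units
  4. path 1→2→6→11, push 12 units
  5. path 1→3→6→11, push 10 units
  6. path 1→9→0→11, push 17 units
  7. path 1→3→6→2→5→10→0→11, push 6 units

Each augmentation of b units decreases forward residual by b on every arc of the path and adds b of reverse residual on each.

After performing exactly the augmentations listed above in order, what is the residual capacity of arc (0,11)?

after path 1 (1→0→11, push 6): res(0,11)=26
after path 2 (1→2→11, push 8): res(0,11)=26
after path 3 (1→7→11, push 31): res(0,11)=26
after path 4 (1→2→6→11, push 12): res(0,11)=26
after path 5 (1→3→6→11, push 10): res(0,11)=26
after path 6 (1→9→0→11, push 17): res(0,11)=9
after path 7 (1→3→6→2→5→10→0→11, push 6): res(0,11)=3

Residual capacity of (0,11): 3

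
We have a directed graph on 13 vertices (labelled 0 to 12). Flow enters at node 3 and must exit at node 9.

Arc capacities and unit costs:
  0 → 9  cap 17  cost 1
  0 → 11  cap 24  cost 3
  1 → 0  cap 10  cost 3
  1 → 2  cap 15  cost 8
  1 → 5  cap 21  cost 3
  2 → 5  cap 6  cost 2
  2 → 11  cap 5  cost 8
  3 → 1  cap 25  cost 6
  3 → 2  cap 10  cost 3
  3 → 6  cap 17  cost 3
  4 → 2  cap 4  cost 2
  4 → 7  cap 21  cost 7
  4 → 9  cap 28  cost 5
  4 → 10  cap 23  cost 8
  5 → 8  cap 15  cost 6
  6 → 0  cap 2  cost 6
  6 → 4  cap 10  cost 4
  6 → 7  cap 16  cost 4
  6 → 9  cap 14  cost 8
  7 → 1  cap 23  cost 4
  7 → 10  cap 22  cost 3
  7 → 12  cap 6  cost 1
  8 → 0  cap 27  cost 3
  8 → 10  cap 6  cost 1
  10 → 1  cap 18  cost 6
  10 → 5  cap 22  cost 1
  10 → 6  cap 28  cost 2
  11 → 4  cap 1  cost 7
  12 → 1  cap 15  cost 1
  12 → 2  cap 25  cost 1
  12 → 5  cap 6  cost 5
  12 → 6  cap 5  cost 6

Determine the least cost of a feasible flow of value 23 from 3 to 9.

Minimum cost for 23 units: 241

shortest-cost path #1: 3→6→0→9 push 2 @ unit cost 10 (adds 20)
shortest-cost path #2: 3→1→0→9 push 10 @ unit cost 10 (adds 100)
shortest-cost path #3: 3→6→9 push 11 @ unit cost 11 (adds 121)
total cost = 241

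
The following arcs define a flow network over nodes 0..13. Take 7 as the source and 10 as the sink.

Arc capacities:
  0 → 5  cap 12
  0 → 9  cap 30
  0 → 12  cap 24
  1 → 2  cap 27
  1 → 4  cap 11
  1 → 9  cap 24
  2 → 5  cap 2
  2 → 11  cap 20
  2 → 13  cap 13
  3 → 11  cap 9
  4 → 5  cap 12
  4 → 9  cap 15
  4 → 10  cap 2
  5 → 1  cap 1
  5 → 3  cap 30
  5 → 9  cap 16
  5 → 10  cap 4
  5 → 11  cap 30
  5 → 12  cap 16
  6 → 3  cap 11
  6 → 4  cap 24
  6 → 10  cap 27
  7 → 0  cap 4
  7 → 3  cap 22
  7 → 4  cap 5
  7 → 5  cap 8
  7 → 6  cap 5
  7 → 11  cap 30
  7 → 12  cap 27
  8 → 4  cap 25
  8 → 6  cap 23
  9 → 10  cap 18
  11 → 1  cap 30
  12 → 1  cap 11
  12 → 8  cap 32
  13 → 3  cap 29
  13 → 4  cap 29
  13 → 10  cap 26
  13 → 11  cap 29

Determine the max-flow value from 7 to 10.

augment #1: 7→4→10 bottleneck 2, total now 2
augment #2: 7→5→10 bottleneck 4, total now 6
augment #3: 7→6→10 bottleneck 5, total now 11
augment #4: 7→0→9→10 bottleneck 4, total now 15
augment #5: 7→4→9→10 bottleneck 3, total now 18
augment #6: 7→5→9→10 bottleneck 4, total now 22
augment #7: 7→11→1→9→10 bottleneck 7, total now 29
augment #8: 7→12→8→6→10 bottleneck 22, total now 51
augment #9: 7→11→1→2→13→10 bottleneck 13, total now 64

Maximum flow value: 64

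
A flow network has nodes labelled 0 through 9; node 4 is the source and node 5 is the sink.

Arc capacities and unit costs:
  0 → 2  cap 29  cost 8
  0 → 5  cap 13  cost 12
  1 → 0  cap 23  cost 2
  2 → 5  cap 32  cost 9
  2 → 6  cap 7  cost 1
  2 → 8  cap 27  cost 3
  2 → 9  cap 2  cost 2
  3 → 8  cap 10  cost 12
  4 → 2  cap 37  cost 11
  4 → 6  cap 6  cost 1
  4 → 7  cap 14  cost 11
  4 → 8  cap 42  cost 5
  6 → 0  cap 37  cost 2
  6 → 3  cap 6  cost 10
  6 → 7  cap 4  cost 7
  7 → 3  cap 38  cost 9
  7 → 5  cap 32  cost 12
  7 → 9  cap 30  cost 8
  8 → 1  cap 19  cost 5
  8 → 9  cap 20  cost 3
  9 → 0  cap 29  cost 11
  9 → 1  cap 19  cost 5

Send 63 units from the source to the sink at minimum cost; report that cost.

shortest-cost path #1: 4→6→0→5 push 6 @ unit cost 15 (adds 90)
shortest-cost path #2: 4→2→5 push 32 @ unit cost 20 (adds 640)
shortest-cost path #3: 4→7→5 push 14 @ unit cost 23 (adds 322)
shortest-cost path #4: 4→8→1→0→5 push 7 @ unit cost 24 (adds 168)
shortest-cost path #5: 4→8→1→0→6→7→5 push 4 @ unit cost 29 (adds 116)
total cost = 1336

Minimum cost for 63 units: 1336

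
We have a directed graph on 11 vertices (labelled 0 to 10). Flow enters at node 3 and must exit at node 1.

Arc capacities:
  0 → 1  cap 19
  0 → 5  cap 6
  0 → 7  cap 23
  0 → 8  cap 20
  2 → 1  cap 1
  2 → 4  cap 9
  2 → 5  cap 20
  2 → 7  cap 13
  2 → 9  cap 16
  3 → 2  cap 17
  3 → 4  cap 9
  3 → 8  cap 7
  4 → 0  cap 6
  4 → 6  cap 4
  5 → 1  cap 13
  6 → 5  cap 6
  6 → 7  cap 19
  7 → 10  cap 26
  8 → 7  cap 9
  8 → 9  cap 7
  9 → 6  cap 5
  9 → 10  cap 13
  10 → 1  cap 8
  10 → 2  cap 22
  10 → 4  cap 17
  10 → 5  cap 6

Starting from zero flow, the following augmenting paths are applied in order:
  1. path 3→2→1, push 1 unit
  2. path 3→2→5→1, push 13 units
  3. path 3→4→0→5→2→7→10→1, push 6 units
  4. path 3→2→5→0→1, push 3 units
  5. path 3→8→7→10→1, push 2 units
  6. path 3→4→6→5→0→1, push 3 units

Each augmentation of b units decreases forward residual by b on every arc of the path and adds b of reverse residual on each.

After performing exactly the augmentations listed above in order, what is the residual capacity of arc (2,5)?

after path 1 (3→2→1, push 1): res(2,5)=20
after path 2 (3→2→5→1, push 13): res(2,5)=7
after path 3 (3→4→0→5→2→7→10→1, push 6): res(2,5)=13
after path 4 (3→2→5→0→1, push 3): res(2,5)=10
after path 5 (3→8→7→10→1, push 2): res(2,5)=10
after path 6 (3→4→6→5→0→1, push 3): res(2,5)=10

Residual capacity of (2,5): 10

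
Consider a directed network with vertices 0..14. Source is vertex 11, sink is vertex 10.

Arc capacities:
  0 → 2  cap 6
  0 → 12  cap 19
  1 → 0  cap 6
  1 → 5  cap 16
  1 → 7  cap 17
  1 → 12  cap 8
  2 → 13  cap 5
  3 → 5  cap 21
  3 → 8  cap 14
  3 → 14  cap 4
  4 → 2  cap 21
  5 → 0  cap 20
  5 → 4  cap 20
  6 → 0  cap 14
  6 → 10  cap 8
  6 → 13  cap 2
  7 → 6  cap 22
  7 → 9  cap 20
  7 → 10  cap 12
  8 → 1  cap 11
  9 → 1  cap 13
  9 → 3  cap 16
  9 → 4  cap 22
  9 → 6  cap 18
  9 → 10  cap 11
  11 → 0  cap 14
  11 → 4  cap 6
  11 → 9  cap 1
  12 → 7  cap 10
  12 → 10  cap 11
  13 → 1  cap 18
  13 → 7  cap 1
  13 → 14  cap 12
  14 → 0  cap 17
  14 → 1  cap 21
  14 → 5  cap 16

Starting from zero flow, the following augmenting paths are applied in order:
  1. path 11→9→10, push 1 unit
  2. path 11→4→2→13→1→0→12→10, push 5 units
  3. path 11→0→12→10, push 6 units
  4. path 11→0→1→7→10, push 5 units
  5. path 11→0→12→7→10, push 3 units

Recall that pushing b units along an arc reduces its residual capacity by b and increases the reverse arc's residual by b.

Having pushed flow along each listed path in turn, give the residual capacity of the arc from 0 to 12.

Residual capacity of (0,12): 5

after path 1 (11→9→10, push 1): res(0,12)=19
after path 2 (11→4→2→13→1→0→12→10, push 5): res(0,12)=14
after path 3 (11→0→12→10, push 6): res(0,12)=8
after path 4 (11→0→1→7→10, push 5): res(0,12)=8
after path 5 (11→0→12→7→10, push 3): res(0,12)=5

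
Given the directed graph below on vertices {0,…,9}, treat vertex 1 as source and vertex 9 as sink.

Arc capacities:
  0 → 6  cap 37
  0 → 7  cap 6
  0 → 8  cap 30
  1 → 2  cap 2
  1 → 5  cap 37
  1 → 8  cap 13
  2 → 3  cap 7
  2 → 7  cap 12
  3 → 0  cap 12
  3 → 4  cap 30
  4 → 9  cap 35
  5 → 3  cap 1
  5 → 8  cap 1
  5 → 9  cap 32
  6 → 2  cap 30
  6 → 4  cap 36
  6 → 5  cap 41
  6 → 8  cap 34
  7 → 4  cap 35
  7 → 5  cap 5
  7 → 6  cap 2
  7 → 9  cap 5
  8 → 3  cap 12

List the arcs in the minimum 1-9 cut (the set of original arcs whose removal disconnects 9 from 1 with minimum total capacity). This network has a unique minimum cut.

augment #1: 1→5→9 push 32
augment #2: 1→2→7→9 push 2
augment #3: 1→5→3→4→9 push 1
augment #4: 1→8→3→4→9 push 12
max flow = 47; residual-reachable set from 1 gives S-side
cut edges (S→T): {(1,2), (5,3), (5,9), (8,3)} total cap 47

Min-cut arcs: {(1,2), (5,3), (5,9), (8,3)} (total capacity 47)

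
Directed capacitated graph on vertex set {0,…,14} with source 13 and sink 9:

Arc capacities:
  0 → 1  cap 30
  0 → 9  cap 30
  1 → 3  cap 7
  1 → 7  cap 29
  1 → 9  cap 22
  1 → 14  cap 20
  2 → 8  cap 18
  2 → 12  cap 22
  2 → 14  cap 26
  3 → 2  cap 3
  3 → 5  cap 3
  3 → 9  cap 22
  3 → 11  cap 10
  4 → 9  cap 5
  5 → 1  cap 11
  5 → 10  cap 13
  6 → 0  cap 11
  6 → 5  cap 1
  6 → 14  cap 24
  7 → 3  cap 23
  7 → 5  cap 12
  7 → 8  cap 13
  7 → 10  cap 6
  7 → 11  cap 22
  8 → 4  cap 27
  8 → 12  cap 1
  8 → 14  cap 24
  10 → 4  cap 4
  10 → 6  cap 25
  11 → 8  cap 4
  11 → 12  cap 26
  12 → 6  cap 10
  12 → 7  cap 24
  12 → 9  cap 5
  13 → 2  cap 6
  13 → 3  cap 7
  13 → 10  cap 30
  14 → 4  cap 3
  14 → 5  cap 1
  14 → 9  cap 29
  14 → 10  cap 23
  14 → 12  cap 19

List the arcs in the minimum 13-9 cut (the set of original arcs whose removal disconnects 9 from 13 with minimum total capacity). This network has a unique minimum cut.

augment #1: 13→3→9 push 7
augment #2: 13→2→12→9 push 5
augment #3: 13→2→14→9 push 1
augment #4: 13→10→4→9 push 4
augment #5: 13→10→6→0→9 push 11
augment #6: 13→10→6→14→9 push 14
max flow = 42; residual-reachable set from 13 gives S-side
cut edges (S→T): {(10,4), (10,6), (13,2), (13,3)} total cap 42

Min-cut arcs: {(10,4), (10,6), (13,2), (13,3)} (total capacity 42)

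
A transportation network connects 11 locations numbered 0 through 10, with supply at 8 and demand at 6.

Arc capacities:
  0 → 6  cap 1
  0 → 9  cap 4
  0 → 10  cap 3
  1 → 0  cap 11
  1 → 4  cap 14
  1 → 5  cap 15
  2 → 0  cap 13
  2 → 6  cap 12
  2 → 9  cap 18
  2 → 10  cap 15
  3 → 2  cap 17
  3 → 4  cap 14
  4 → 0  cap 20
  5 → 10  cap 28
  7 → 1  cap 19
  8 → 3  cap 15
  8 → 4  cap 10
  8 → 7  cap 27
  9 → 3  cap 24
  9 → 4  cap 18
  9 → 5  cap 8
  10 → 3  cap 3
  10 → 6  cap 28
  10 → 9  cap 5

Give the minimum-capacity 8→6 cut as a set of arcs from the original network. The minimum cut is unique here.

Min-cut arcs: {(0,6), (0,9), (0,10), (1,5), (8,3)} (total capacity 38)

augment #1: 8→3→2→6 push 12
augment #2: 8→4→0→6 push 1
augment #3: 8→3→2→10→6 push 3
augment #4: 8→4→0→10→6 push 3
augment #5: 8→7→1→5→10→6 push 15
augment #6: 8→4→0→9→5→10→6 push 4
max flow = 38; residual-reachable set from 8 gives S-side
cut edges (S→T): {(0,6), (0,9), (0,10), (1,5), (8,3)} total cap 38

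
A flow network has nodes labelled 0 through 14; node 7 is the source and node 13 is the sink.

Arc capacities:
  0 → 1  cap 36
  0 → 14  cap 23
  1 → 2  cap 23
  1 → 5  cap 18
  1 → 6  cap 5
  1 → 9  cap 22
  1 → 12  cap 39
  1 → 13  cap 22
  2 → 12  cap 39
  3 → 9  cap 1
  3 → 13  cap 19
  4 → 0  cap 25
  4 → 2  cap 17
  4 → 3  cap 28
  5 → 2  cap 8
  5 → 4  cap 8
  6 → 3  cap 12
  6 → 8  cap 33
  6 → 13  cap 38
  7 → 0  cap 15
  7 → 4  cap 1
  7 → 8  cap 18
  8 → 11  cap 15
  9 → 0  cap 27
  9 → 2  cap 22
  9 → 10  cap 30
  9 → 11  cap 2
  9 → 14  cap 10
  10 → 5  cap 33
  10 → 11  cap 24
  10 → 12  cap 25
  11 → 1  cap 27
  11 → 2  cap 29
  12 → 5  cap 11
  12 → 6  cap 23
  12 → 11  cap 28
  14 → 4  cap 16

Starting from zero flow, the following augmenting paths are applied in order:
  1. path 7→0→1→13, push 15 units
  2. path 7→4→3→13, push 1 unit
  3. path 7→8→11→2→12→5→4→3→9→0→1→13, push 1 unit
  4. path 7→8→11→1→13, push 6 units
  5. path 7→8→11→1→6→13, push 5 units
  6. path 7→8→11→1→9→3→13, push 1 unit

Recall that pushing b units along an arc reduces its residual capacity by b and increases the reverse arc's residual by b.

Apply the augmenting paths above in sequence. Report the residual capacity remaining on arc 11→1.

after path 1 (7→0→1→13, push 15): res(11,1)=27
after path 2 (7→4→3→13, push 1): res(11,1)=27
after path 3 (7→8→11→2→12→5→4→3→9→0→1→13, push 1): res(11,1)=27
after path 4 (7→8→11→1→13, push 6): res(11,1)=21
after path 5 (7→8→11→1→6→13, push 5): res(11,1)=16
after path 6 (7→8→11→1→9→3→13, push 1): res(11,1)=15

Residual capacity of (11,1): 15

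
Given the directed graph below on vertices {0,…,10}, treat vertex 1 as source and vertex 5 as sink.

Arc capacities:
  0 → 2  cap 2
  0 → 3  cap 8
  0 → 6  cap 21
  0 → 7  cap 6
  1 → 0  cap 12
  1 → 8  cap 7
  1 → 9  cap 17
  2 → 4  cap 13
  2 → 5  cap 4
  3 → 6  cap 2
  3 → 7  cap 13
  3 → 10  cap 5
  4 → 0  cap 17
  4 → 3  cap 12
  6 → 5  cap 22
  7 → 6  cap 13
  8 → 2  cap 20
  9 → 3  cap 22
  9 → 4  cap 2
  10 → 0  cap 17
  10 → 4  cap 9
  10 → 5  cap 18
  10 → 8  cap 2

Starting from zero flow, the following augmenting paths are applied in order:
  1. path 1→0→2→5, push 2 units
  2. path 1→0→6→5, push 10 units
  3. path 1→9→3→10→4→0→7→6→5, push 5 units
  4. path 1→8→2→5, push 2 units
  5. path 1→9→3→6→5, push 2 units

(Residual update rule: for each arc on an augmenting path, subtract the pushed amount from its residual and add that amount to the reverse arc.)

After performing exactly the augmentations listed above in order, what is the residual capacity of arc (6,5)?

Residual capacity of (6,5): 5

after path 1 (1→0→2→5, push 2): res(6,5)=22
after path 2 (1→0→6→5, push 10): res(6,5)=12
after path 3 (1→9→3→10→4→0→7→6→5, push 5): res(6,5)=7
after path 4 (1→8→2→5, push 2): res(6,5)=7
after path 5 (1→9→3→6→5, push 2): res(6,5)=5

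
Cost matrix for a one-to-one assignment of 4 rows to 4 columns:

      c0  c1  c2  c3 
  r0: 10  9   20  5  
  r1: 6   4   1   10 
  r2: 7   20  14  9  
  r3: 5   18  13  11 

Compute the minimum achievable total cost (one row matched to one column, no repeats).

Minimum assignment cost: 24

optimal assignment: row0→col1 (cost 9), row1→col2 (cost 1), row2→col3 (cost 9), row3→col0 (cost 5)
total = 9 + 1 + 9 + 5 = 24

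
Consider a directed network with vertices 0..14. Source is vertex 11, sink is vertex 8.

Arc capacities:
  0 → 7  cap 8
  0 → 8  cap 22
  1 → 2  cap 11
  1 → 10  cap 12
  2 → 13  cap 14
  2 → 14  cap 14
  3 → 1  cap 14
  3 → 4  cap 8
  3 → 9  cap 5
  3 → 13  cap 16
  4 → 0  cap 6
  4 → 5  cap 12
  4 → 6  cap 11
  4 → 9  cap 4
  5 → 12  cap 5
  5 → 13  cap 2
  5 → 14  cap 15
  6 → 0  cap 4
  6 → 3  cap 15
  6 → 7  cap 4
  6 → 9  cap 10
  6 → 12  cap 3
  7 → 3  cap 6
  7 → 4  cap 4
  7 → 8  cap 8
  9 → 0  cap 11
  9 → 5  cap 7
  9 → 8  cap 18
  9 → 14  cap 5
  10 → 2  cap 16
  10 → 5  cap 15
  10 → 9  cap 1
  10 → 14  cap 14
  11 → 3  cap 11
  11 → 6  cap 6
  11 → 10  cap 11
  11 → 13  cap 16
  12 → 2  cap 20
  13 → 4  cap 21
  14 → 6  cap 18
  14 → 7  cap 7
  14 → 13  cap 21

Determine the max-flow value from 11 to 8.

augment #1: 11→3→9→8 bottleneck 5, total now 5
augment #2: 11→6→0→8 bottleneck 4, total now 9
augment #3: 11→6→7→8 bottleneck 2, total now 11
augment #4: 11→10→9→8 bottleneck 1, total now 12
augment #5: 11→3→4→0→8 bottleneck 6, total now 18
augment #6: 11→10→14→7→8 bottleneck 6, total now 24
augment #7: 11→13→4→9→8 bottleneck 4, total now 28
augment #8: 11→10→14→6→9→8 bottleneck 4, total now 32
augment #9: 11→13→4→6→9→8 bottleneck 4, total now 36
augment #10: 11→13→4→6→9→0→8 bottleneck 2, total now 38

Maximum flow value: 38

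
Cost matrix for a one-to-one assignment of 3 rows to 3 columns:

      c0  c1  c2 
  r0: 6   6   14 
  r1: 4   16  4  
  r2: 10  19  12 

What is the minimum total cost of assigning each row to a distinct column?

Minimum assignment cost: 20

optimal assignment: row0→col1 (cost 6), row1→col2 (cost 4), row2→col0 (cost 10)
total = 6 + 4 + 10 = 20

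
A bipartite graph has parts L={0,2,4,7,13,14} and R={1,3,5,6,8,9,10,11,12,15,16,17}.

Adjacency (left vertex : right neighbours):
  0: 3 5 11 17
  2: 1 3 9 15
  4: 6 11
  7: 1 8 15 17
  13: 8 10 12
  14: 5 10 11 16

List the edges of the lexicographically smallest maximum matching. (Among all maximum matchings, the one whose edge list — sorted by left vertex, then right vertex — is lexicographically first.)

Lex-smallest maximum matching: {(0,3), (2,1), (4,6), (7,8), (13,10), (14,5)}

|M| = 6 (so the lex-smallest maximum matching has 6 edges)
process left vertices in ascending order; for each, take the smallest-labelled available neighbour that still permits 6 edges overall, or leave it unmatched if none does
lex-smallest matching: {0-3, 2-1, 4-6, 7-8, 13-10, 14-5}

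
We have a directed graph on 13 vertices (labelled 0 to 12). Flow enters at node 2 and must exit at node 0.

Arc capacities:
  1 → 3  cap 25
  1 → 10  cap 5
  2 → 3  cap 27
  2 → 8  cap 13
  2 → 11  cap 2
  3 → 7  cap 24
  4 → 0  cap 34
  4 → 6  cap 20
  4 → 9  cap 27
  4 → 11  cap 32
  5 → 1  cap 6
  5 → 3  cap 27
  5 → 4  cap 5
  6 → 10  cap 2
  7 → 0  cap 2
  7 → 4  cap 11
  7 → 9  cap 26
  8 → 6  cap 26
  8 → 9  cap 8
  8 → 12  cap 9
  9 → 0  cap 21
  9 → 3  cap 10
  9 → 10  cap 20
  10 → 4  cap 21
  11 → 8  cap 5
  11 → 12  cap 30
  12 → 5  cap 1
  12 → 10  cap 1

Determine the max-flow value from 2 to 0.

Maximum flow value: 36

augment #1: 2→3→7→0 bottleneck 2, total now 2
augment #2: 2→8→9→0 bottleneck 8, total now 10
augment #3: 2→3→7→4→0 bottleneck 11, total now 21
augment #4: 2→3→7→9→0 bottleneck 11, total now 32
augment #5: 2→8→6→10→4→0 bottleneck 2, total now 34
augment #6: 2→8→12→5→4→0 bottleneck 1, total now 35
augment #7: 2→8→12→10→4→0 bottleneck 1, total now 36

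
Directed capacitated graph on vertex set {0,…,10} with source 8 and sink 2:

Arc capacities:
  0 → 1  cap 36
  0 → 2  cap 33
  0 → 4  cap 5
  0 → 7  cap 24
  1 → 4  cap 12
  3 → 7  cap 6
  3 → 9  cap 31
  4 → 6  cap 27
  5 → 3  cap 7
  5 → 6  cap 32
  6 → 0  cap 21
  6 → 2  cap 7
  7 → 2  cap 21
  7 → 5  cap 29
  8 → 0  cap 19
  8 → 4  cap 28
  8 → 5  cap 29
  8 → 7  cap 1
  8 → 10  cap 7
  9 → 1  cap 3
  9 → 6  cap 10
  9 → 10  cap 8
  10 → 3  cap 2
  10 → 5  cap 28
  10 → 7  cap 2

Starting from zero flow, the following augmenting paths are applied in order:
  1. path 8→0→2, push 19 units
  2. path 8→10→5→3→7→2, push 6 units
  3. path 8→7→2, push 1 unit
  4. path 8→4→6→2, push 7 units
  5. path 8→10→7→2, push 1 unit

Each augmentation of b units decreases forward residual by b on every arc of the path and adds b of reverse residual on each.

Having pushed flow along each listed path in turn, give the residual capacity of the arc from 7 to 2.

after path 1 (8→0→2, push 19): res(7,2)=21
after path 2 (8→10→5→3→7→2, push 6): res(7,2)=15
after path 3 (8→7→2, push 1): res(7,2)=14
after path 4 (8→4→6→2, push 7): res(7,2)=14
after path 5 (8→10→7→2, push 1): res(7,2)=13

Residual capacity of (7,2): 13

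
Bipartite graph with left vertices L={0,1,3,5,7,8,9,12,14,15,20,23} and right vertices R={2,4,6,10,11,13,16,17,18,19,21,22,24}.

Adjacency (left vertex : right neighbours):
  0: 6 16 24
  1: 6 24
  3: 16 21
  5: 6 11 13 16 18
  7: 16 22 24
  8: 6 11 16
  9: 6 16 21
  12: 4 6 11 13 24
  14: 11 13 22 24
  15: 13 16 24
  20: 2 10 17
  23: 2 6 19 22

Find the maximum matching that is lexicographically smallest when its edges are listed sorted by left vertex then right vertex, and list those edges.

|M| = 11 (so the lex-smallest maximum matching has 11 edges)
process left vertices in ascending order; for each, take the smallest-labelled available neighbour that still permits 11 edges overall, or leave it unmatched if none does
lex-smallest matching: {0-6, 1-24, 3-16, 5-18, 7-22, 8-11, 9-21, 12-4, 14-13, 20-2, 23-19}

Lex-smallest maximum matching: {(0,6), (1,24), (3,16), (5,18), (7,22), (8,11), (9,21), (12,4), (14,13), (20,2), (23,19)}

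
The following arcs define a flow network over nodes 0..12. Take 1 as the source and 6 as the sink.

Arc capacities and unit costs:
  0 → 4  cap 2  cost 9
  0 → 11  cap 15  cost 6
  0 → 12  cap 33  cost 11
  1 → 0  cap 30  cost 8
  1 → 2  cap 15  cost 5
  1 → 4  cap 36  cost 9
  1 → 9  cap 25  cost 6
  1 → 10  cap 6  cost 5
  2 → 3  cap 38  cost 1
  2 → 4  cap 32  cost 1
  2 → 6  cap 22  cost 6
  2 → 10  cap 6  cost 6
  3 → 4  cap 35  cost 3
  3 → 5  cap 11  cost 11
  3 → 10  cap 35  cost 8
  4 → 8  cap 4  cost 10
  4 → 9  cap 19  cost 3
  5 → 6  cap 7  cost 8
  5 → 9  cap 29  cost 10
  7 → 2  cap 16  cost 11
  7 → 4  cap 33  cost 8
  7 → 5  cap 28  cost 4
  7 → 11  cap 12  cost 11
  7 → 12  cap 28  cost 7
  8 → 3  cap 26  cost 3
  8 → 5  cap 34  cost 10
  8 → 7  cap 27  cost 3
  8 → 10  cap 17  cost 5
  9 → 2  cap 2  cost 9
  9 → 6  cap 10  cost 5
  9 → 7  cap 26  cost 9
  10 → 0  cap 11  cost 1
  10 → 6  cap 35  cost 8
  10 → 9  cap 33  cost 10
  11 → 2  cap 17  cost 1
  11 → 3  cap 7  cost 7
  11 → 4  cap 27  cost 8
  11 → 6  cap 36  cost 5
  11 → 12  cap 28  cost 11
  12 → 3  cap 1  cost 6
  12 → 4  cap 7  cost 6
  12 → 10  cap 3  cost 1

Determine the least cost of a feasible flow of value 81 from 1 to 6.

Minimum cost for 81 units: 1766

shortest-cost path #1: 1→2→6 push 15 @ unit cost 11 (adds 165)
shortest-cost path #2: 1→9→6 push 10 @ unit cost 11 (adds 110)
shortest-cost path #3: 1→10→6 push 6 @ unit cost 13 (adds 78)
shortest-cost path #4: 1→0→11→6 push 15 @ unit cost 19 (adds 285)
shortest-cost path #5: 1→9→2→6 push 2 @ unit cost 21 (adds 42)
shortest-cost path #6: 1→9→7→5→6 push 7 @ unit cost 27 (adds 189)
shortest-cost path #7: 1→0→12→10→6 push 3 @ unit cost 28 (adds 84)
shortest-cost path #8: 1→9→7→11→6 push 6 @ unit cost 31 (adds 186)
shortest-cost path #9: 1→4→8→10→6 push 4 @ unit cost 32 (adds 128)
shortest-cost path #10: 1→4→9→7→11→6 push 6 @ unit cost 37 (adds 222)
shortest-cost path #11: 1→4→9→7→2→6 push 5 @ unit cost 38 (adds 190)
shortest-cost path #12: 1→0→12→3→10→6 push 1 @ unit cost 41 (adds 41)
shortest-cost path #13: 1→4→9→7→2→10→6 push 1 @ unit cost 46 (adds 46)
total cost = 1766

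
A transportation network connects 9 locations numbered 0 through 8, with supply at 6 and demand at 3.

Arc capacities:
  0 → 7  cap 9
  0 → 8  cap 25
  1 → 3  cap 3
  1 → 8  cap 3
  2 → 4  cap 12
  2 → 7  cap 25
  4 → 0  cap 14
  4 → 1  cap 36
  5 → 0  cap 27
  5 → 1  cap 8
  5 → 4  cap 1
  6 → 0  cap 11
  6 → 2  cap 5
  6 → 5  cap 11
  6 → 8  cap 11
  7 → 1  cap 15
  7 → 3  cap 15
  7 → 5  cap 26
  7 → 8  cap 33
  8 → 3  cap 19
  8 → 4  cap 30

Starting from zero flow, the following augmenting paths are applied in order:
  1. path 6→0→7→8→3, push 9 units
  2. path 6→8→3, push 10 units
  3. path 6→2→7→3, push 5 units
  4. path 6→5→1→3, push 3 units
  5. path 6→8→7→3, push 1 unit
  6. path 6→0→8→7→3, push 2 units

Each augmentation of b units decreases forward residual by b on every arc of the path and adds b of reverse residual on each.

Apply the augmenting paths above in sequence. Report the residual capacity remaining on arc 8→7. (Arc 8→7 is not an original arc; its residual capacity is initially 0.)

Residual capacity of (8,7): 6

after path 1 (6→0→7→8→3, push 9): res(8,7)=9
after path 2 (6→8→3, push 10): res(8,7)=9
after path 3 (6→2→7→3, push 5): res(8,7)=9
after path 4 (6→5→1→3, push 3): res(8,7)=9
after path 5 (6→8→7→3, push 1): res(8,7)=8
after path 6 (6→0→8→7→3, push 2): res(8,7)=6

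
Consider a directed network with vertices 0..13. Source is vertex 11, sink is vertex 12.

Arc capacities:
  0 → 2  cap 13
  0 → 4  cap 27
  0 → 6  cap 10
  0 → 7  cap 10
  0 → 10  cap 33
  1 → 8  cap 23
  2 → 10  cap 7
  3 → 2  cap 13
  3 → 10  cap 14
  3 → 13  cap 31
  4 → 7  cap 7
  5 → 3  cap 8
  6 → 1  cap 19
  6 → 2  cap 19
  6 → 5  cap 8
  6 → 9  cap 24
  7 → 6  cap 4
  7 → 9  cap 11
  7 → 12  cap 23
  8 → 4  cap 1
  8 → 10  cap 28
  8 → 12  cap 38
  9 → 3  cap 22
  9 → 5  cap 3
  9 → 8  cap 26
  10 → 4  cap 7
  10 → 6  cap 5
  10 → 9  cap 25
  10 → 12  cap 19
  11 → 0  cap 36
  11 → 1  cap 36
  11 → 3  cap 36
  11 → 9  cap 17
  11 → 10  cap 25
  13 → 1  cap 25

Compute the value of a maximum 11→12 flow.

augment #1: 11→10→12 bottleneck 19, total now 19
augment #2: 11→0→7→12 bottleneck 10, total now 29
augment #3: 11→1→8→12 bottleneck 23, total now 52
augment #4: 11→9→8→12 bottleneck 15, total now 67
augment #5: 11→0→4→7→12 bottleneck 7, total now 74

Maximum flow value: 74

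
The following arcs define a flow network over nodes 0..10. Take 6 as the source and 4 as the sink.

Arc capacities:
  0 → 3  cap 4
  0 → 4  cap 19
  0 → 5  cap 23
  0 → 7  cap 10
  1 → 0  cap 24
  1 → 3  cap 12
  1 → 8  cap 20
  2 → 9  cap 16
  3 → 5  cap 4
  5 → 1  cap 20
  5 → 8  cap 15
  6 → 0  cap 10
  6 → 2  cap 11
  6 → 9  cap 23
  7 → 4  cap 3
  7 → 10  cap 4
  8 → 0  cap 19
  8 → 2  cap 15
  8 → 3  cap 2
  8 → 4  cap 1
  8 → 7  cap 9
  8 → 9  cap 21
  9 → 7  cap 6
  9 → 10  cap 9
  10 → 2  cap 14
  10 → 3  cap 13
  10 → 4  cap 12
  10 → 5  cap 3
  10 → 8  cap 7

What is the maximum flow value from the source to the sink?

Maximum flow value: 25

augment #1: 6→0→4 bottleneck 10, total now 10
augment #2: 6→9→7→4 bottleneck 3, total now 13
augment #3: 6→9→10→4 bottleneck 9, total now 22
augment #4: 6→9→7→10→4 bottleneck 3, total now 25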